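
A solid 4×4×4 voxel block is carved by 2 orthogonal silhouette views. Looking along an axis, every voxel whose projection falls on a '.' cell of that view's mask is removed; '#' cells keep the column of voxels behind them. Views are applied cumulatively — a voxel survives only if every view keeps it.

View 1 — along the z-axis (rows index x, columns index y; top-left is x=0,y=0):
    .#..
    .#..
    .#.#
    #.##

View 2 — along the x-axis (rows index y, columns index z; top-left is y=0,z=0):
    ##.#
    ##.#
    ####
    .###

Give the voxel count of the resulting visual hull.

voxel count = 22

start: 4×4×4 = 64 voxels
  1. axis=2 (XY plane), |mask|=7  ⇒  voxels=28
  2. axis=0 (YZ plane), |mask|=13  ⇒  voxels=22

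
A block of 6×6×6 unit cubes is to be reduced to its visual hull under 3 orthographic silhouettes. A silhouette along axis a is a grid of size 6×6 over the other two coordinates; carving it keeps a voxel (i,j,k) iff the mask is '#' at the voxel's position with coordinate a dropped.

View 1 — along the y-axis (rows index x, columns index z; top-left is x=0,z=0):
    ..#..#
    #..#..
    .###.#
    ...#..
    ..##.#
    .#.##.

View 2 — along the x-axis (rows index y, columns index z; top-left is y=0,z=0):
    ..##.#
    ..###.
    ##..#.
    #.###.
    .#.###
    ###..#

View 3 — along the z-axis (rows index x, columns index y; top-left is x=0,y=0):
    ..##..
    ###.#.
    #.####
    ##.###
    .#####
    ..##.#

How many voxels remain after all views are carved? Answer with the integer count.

remaining voxels: 34

before carving: 216 voxels (6×6×6)
after view 1 [y-axis, 15 of 36 cells solid] → remaining = 90
after view 2 [x-axis, 21 of 36 cells solid] → remaining = 54
after view 3 [z-axis, 24 of 36 cells solid] → remaining = 34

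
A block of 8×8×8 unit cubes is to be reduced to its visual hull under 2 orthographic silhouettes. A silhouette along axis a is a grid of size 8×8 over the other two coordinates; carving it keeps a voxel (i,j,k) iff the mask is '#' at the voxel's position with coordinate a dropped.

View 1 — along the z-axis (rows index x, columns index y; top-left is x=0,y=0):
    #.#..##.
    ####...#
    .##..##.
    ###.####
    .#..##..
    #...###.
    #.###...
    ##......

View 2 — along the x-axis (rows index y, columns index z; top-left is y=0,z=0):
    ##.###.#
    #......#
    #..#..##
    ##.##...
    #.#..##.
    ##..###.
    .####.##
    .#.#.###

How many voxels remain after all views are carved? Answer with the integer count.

|visual hull| = 149

before carving: 512 voxels (8×8×8)
V1 z: intersect with XY mask (33 set) -- 264 left
V2 x: intersect with YZ mask (36 set) -- 149 left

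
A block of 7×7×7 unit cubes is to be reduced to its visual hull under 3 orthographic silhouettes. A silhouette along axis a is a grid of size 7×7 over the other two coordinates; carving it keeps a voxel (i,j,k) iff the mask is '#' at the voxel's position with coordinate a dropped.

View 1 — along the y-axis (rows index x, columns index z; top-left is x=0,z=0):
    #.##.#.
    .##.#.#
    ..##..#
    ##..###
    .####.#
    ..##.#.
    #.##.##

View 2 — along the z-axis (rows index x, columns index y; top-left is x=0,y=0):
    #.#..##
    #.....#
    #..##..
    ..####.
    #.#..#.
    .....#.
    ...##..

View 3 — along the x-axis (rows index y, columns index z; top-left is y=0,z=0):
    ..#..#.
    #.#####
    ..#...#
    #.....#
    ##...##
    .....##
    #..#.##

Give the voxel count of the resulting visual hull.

initial block: 7^3 = 343
carve view 1 (along y, XZ-mask fill 29/49): 203 voxels remain
carve view 2 (along z, XY-mask fill 19/49): 81 voxels remain
carve view 3 (along x, YZ-mask fill 22/49): 31 voxels remain

remaining voxels: 31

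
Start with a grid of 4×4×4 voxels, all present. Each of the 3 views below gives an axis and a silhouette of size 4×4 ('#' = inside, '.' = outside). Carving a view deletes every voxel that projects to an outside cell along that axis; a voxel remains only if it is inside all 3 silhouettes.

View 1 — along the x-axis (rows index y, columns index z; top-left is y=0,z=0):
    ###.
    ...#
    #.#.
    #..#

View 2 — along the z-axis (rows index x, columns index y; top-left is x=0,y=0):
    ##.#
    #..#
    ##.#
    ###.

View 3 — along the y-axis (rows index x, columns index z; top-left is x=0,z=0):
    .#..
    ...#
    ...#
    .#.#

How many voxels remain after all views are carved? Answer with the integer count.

voxel count = 6

start: 4×4×4 = 64 voxels
  1. axis=0 (YZ plane), |mask|=8  ⇒  voxels=32
  2. axis=2 (XY plane), |mask|=11  ⇒  voxels=23
  3. axis=1 (XZ plane), |mask|=5  ⇒  voxels=6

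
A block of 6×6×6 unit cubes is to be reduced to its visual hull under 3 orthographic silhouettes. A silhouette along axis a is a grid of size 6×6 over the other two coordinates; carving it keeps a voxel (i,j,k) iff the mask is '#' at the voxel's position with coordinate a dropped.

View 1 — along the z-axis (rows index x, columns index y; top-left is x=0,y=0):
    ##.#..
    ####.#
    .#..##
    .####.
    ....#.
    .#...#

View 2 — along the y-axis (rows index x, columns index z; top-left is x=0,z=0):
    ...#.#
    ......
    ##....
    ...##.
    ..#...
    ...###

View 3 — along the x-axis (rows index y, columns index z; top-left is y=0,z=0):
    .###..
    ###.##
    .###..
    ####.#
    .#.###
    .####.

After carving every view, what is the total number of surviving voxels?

full grid |V| = 216
  1. axis=2 (XY plane), |mask|=18  ⇒  voxels=108
  2. axis=1 (XZ plane), |mask|=10  ⇒  voxels=27
  3. axis=0 (YZ plane), |mask|=24  ⇒  voxels=17

17 voxels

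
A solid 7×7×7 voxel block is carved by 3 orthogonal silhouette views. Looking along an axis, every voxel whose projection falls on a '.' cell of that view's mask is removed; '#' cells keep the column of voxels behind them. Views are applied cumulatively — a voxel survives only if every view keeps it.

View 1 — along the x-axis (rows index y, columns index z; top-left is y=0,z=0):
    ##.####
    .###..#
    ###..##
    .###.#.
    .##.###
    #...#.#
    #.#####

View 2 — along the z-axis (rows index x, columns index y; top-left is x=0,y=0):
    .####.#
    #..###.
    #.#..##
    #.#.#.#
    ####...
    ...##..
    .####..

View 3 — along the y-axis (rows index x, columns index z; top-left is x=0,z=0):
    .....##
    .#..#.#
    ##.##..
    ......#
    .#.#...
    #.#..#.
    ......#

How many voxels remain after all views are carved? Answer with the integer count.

initial block: 7^3 = 343
carve view 1 (along x, YZ-mask fill 33/49): 231 voxels remain
carve view 2 (along z, XY-mask fill 27/49): 130 voxels remain
carve view 3 (along y, XZ-mask fill 16/49): 46 voxels remain

46 voxels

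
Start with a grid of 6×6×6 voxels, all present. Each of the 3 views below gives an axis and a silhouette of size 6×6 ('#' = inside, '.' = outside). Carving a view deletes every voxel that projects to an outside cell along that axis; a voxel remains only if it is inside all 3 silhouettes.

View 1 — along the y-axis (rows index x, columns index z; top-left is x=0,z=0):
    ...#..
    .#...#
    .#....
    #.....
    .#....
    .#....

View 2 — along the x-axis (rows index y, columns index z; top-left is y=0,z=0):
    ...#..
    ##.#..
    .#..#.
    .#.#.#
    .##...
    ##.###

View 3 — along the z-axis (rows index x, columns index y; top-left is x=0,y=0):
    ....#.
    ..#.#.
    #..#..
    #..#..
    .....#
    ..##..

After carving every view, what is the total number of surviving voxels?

before carving: 216 voxels (6×6×6)
carve view 1 (along y, XZ-mask fill 7/36): 42 voxels remain
carve view 2 (along x, YZ-mask fill 16/36): 28 voxels remain
carve view 3 (along z, XY-mask fill 10/36): 6 voxels remain

|visual hull| = 6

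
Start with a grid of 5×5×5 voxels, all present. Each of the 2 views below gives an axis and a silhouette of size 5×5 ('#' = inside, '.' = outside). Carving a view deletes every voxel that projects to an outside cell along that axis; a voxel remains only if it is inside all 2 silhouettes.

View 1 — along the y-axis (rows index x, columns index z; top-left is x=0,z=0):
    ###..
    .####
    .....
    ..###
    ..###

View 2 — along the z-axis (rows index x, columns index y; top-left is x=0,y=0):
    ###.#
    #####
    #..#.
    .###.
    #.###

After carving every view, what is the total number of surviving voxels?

initial block: 5^3 = 125
[1] y-view keeps 13 columns → grid now 65
[2] z-view keeps 18 columns → grid now 53

remaining voxels: 53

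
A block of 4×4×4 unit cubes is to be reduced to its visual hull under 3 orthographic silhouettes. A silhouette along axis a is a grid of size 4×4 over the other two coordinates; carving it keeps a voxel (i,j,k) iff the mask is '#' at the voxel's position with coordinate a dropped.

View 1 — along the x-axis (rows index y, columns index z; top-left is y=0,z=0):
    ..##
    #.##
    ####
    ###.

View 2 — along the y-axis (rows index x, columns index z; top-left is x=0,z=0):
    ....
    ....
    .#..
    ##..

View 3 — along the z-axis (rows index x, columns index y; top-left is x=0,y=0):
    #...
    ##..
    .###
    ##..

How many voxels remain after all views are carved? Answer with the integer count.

initial block: 4^3 = 64
  1. axis=0 (YZ plane), |mask|=12  ⇒  voxels=48
  2. axis=1 (XZ plane), |mask|=3  ⇒  voxels=7
  3. axis=2 (XY plane), |mask|=8  ⇒  voxels=3

remaining voxels: 3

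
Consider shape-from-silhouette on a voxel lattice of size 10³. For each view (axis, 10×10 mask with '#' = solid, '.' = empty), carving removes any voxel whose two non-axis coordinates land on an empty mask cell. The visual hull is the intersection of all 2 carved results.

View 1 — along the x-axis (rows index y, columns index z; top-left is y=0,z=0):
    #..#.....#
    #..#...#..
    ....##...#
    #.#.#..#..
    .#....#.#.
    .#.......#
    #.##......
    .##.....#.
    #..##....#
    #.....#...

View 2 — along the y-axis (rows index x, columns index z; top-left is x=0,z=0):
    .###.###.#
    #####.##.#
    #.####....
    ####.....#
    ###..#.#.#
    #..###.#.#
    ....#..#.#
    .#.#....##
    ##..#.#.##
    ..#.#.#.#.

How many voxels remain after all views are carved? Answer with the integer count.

remaining voxels: 174

before carving: 1000 voxels (10×10×10)
[1] x-view keeps 30 columns → grid now 300
[2] y-view keeps 54 columns → grid now 174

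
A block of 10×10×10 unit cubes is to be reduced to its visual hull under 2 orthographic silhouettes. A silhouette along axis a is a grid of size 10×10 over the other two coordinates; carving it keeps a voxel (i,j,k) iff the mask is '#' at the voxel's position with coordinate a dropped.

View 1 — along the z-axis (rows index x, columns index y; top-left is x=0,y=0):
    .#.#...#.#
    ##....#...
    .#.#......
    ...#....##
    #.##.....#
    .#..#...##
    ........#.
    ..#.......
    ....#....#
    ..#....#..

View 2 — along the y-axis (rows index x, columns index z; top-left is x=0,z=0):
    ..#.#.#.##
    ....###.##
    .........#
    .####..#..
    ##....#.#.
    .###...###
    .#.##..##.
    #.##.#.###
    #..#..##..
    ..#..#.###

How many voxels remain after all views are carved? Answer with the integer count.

before carving: 1000 voxels (10×10×10)
step 1: project along z, AND mask (26/100) → |grid| = 260
step 2: project along y, AND mask (47/100) → |grid| = 122

122 voxels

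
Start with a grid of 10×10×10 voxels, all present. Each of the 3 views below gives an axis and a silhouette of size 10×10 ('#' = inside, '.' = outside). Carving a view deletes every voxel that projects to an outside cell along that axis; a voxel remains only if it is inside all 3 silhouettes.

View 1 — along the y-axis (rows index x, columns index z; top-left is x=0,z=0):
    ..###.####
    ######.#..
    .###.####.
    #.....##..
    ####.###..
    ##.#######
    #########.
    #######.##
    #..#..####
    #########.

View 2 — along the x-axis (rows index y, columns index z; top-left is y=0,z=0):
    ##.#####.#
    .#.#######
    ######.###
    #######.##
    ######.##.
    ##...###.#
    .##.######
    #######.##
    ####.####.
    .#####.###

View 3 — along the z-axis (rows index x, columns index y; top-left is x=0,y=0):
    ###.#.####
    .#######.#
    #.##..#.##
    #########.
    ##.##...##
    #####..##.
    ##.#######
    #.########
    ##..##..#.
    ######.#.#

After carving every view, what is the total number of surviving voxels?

initial block: 10^3 = 1000
after view 1 [y-axis, 73 of 100 cells solid] → remaining = 730
after view 2 [x-axis, 81 of 100 cells solid] → remaining = 588
after view 3 [z-axis, 75 of 100 cells solid] → remaining = 449

449 voxels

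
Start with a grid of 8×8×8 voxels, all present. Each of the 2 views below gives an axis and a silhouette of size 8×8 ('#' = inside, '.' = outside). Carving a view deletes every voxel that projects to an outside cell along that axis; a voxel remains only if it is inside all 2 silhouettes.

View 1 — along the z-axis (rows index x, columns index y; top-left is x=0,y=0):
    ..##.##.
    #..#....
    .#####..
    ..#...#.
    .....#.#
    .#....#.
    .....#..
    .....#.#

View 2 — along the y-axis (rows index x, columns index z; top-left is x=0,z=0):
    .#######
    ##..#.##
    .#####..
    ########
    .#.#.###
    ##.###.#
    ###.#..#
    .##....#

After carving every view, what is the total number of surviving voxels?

before carving: 512 voxels (8×8×8)
  1. axis=2 (XY plane), |mask|=20  ⇒  voxels=160
  2. axis=1 (XZ plane), |mask|=44  ⇒  voxels=112

remaining voxels: 112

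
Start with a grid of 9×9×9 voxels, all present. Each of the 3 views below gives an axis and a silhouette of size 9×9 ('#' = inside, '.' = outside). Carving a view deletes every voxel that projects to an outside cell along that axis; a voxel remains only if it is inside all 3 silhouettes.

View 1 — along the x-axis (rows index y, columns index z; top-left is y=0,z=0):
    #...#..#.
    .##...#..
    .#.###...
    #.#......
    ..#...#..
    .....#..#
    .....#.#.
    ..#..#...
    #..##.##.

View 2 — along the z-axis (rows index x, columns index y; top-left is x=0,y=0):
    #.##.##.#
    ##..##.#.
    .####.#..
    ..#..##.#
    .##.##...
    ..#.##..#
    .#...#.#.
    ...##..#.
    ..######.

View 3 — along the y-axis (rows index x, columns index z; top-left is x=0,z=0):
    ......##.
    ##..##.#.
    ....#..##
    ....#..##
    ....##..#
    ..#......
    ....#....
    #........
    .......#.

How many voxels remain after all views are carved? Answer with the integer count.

remaining voxels: 24

before carving: 729 voxels (9×9×9)
carve view 1 (along x, YZ-mask fill 25/81): 225 voxels remain
carve view 2 (along z, XY-mask fill 40/81): 107 voxels remain
carve view 3 (along y, XZ-mask fill 20/81): 24 voxels remain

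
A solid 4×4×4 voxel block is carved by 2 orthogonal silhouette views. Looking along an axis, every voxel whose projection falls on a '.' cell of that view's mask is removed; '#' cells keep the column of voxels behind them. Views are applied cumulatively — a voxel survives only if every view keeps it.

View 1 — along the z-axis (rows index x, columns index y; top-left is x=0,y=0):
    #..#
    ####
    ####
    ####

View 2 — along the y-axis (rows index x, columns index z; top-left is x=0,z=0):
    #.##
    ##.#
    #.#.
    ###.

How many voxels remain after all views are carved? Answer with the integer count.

before carving: 64 voxels (4×4×4)
  1. axis=2 (XY plane), |mask|=14  ⇒  voxels=56
  2. axis=1 (XZ plane), |mask|=11  ⇒  voxels=38

38 voxels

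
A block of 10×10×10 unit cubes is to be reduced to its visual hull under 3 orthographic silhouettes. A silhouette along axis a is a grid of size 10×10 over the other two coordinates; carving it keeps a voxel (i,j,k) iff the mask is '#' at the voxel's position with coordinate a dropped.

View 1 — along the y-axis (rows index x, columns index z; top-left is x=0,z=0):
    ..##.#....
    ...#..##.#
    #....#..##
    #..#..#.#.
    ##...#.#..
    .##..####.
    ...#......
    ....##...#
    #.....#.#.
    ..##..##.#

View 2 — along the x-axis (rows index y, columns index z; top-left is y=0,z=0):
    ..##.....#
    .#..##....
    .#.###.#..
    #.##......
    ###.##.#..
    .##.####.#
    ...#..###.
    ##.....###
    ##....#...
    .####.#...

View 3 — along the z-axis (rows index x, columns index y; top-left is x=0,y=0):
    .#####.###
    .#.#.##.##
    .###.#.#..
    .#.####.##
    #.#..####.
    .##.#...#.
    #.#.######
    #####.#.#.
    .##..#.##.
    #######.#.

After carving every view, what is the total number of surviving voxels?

initial block: 10^3 = 1000
[1] y-view keeps 37 columns → grid now 370
[2] x-view keeps 44 columns → grid now 155
[3] z-view keeps 64 columns → grid now 96

|visual hull| = 96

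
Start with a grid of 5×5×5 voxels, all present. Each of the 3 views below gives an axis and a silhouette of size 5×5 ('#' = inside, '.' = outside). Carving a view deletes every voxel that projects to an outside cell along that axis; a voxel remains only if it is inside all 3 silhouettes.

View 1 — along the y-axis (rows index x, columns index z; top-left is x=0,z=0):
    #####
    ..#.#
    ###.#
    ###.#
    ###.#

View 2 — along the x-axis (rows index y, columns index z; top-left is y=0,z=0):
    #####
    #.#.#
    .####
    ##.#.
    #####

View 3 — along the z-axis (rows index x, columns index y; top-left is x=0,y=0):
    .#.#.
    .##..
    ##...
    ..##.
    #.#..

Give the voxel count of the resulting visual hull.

remaining voxels: 29

initial block: 5^3 = 125
  1. axis=1 (XZ plane), |mask|=19  ⇒  voxels=95
  2. axis=0 (YZ plane), |mask|=20  ⇒  voxels=76
  3. axis=2 (XY plane), |mask|=10  ⇒  voxels=29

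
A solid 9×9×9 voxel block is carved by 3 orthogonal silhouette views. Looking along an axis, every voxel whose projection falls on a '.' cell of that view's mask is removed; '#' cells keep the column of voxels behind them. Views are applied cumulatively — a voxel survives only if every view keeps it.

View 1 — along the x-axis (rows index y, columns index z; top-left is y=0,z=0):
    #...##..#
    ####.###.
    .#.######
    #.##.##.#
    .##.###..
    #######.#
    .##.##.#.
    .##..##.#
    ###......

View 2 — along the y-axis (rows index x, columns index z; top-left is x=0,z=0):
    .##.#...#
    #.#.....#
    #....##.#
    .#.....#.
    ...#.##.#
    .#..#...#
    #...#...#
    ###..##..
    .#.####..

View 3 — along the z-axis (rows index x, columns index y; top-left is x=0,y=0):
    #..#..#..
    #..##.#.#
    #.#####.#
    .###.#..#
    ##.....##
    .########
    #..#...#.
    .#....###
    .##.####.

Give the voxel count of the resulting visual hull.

voxel count = 108

full grid |V| = 729
  1. axis=0 (YZ plane), |mask|=50  ⇒  voxels=450
  2. axis=1 (XZ plane), |mask|=33  ⇒  voxels=193
  3. axis=2 (XY plane), |mask|=45  ⇒  voxels=108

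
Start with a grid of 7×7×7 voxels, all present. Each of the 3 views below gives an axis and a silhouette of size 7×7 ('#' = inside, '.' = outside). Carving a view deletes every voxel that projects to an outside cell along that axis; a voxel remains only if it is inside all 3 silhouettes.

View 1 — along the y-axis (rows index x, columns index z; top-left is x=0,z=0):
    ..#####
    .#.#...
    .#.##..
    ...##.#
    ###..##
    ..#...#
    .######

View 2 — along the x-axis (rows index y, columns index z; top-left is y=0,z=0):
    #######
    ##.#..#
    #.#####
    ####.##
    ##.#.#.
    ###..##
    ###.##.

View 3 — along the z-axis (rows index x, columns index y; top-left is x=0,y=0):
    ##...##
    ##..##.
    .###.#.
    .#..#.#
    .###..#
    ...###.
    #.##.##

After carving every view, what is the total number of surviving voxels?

full grid |V| = 343
step 1: project along y, AND mask (26/49) → |grid| = 182
step 2: project along x, AND mask (37/49) → |grid| = 131
step 3: project along z, AND mask (27/49) → |grid| = 75

75 voxels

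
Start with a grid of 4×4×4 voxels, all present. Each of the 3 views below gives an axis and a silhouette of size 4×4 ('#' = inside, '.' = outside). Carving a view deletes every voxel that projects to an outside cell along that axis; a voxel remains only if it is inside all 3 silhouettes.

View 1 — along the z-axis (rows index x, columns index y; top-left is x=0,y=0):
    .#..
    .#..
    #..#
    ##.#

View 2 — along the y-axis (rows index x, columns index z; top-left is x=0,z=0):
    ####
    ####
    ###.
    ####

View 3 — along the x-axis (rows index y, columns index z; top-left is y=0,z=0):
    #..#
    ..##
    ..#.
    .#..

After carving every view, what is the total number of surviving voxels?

voxel count = 11

before carving: 64 voxels (4×4×4)
carve view 1 (along z, XY-mask fill 7/16): 28 voxels remain
carve view 2 (along y, XZ-mask fill 15/16): 26 voxels remain
carve view 3 (along x, YZ-mask fill 6/16): 11 voxels remain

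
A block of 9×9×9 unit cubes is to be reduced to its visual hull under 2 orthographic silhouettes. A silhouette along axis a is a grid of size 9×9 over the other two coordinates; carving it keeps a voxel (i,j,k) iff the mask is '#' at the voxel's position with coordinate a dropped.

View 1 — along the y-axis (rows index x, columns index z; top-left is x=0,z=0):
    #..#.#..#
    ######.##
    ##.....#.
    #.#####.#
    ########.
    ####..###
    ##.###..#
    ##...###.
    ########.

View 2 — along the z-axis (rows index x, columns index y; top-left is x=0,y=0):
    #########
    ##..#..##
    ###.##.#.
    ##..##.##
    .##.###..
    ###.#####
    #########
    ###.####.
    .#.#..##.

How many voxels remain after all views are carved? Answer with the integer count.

remaining voxels: 353

initial block: 9^3 = 729
after view 1 [y-axis, 56 of 81 cells solid] → remaining = 504
after view 2 [z-axis, 59 of 81 cells solid] → remaining = 353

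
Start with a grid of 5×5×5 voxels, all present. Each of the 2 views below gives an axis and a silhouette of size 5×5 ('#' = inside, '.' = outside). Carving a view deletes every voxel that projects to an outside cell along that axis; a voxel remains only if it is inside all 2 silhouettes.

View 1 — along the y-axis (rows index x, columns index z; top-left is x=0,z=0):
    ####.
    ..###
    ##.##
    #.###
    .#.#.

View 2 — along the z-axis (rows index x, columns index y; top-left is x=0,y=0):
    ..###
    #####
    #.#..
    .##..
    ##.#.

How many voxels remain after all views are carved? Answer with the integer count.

before carving: 125 voxels (5×5×5)
V1 y: intersect with XZ mask (17 set) -- 85 left
V2 z: intersect with XY mask (15 set) -- 49 left

voxel count = 49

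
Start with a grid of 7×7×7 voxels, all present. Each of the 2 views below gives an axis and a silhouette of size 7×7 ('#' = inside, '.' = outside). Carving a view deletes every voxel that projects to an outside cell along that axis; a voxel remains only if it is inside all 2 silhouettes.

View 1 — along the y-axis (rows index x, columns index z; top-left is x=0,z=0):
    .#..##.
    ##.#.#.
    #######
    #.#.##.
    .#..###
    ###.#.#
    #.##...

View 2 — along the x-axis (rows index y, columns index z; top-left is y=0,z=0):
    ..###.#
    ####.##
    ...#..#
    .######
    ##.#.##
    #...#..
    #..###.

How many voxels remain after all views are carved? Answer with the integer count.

initial block: 7^3 = 343
  1. axis=1 (XZ plane), |mask|=30  ⇒  voxels=210
  2. axis=0 (YZ plane), |mask|=29  ⇒  voxels=120

|visual hull| = 120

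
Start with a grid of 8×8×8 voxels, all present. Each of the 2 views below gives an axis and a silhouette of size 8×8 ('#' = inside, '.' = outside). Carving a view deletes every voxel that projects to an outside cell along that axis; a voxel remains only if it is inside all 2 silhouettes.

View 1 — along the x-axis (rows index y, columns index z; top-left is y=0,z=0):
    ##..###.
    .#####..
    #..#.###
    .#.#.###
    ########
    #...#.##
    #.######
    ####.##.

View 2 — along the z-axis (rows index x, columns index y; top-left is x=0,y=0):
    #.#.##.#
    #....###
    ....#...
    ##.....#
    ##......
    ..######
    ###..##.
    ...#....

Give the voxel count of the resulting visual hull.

remaining voxels: 150

initial block: 8^3 = 512
after view 1 [x-axis, 45 of 64 cells solid] → remaining = 360
after view 2 [z-axis, 27 of 64 cells solid] → remaining = 150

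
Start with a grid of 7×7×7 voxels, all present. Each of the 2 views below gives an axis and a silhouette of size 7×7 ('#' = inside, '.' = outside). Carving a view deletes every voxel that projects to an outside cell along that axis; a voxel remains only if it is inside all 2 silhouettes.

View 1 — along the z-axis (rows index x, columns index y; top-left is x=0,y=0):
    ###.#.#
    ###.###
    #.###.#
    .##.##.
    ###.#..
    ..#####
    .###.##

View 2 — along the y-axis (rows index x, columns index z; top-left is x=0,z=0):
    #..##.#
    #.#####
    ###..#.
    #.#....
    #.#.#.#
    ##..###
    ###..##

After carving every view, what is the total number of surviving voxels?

before carving: 343 voxels (7×7×7)
carve view 1 (along z, XY-mask fill 34/49): 238 voxels remain
carve view 2 (along y, XZ-mask fill 30/49): 150 voxels remain

150 voxels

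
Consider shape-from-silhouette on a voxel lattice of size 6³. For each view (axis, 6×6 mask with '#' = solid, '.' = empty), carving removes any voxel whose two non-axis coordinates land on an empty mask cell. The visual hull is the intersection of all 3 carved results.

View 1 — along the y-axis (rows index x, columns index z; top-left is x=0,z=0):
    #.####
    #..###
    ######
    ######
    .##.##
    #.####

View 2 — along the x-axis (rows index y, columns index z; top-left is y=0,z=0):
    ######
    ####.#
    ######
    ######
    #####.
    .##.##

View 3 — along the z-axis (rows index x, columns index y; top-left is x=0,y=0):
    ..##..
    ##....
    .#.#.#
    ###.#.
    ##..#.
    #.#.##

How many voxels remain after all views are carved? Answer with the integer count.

|visual hull| = 81

start: 6×6×6 = 216 voxels
after view 1 [y-axis, 30 of 36 cells solid] → remaining = 180
after view 2 [x-axis, 32 of 36 cells solid] → remaining = 158
after view 3 [z-axis, 18 of 36 cells solid] → remaining = 81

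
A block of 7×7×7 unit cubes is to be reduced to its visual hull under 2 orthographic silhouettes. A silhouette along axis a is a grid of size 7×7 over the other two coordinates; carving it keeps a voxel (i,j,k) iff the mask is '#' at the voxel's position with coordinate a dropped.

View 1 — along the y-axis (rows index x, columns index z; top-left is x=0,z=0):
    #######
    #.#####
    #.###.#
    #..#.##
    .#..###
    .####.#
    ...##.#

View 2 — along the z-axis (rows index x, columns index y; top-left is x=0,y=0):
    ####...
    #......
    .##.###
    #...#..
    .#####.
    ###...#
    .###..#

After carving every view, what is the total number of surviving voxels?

voxel count = 119

initial block: 7^3 = 343
[1] y-view keeps 34 columns → grid now 238
[2] z-view keeps 25 columns → grid now 119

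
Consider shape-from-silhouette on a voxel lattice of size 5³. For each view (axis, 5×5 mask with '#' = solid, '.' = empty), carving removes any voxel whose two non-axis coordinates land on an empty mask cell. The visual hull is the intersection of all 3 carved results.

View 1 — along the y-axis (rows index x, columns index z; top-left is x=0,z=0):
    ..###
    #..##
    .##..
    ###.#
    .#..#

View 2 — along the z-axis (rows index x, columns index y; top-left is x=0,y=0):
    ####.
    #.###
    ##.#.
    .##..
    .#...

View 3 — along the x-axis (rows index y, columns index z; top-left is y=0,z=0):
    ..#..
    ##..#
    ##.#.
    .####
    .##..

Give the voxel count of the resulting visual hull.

initial block: 5^3 = 125
  1. axis=1 (XZ plane), |mask|=14  ⇒  voxels=70
  2. axis=2 (XY plane), |mask|=14  ⇒  voxels=40
  3. axis=0 (YZ plane), |mask|=13  ⇒  voxels=21

voxel count = 21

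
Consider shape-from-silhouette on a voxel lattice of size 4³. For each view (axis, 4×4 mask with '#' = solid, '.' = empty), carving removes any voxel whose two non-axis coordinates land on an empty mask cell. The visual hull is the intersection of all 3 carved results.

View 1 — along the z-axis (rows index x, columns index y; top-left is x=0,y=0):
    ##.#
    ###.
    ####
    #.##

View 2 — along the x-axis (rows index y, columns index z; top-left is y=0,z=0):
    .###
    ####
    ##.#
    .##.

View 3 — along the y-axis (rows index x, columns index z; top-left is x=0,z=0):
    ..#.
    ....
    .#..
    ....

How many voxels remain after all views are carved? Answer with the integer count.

full grid |V| = 64
step 1: project along z, AND mask (13/16) → |grid| = 52
step 2: project along x, AND mask (12/16) → |grid| = 39
step 3: project along y, AND mask (2/16) → |grid| = 7

remaining voxels: 7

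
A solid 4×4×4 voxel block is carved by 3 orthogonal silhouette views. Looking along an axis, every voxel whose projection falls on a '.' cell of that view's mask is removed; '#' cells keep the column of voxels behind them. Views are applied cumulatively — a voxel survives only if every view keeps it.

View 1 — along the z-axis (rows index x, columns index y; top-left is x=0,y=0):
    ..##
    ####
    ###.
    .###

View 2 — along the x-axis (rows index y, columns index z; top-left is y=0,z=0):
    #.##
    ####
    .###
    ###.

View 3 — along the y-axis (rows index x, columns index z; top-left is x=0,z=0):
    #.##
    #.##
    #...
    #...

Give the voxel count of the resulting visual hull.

start: 4×4×4 = 64 voxels
[1] z-view keeps 12 columns → grid now 48
[2] x-view keeps 13 columns → grid now 39
[3] y-view keeps 8 columns → grid now 18

remaining voxels: 18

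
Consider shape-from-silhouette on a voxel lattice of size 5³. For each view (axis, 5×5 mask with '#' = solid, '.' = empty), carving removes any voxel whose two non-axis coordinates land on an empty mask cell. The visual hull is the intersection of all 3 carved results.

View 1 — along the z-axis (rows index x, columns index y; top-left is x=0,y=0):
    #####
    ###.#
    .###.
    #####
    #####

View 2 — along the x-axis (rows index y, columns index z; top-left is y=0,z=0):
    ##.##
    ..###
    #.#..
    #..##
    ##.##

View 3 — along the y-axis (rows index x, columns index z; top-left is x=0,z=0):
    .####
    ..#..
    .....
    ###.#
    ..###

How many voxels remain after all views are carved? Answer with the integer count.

voxel count = 36

initial block: 5^3 = 125
step 1: project along z, AND mask (22/25) → |grid| = 110
step 2: project along x, AND mask (16/25) → |grid| = 69
step 3: project along y, AND mask (12/25) → |grid| = 36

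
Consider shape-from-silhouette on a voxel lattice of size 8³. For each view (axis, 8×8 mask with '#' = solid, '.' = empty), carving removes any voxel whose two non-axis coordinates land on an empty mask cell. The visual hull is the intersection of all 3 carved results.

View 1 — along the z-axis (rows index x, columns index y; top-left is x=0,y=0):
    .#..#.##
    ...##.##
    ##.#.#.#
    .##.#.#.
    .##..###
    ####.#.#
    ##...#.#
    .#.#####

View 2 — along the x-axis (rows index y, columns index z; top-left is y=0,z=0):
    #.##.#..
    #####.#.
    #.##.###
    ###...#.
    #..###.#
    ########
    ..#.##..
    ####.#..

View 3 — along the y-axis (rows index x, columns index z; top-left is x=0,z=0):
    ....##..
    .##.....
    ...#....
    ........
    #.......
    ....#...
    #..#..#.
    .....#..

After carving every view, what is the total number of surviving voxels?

full grid |V| = 512
[1] z-view keeps 38 columns → grid now 304
[2] x-view keeps 41 columns → grid now 198
[3] y-view keeps 11 columns → grid now 35

|visual hull| = 35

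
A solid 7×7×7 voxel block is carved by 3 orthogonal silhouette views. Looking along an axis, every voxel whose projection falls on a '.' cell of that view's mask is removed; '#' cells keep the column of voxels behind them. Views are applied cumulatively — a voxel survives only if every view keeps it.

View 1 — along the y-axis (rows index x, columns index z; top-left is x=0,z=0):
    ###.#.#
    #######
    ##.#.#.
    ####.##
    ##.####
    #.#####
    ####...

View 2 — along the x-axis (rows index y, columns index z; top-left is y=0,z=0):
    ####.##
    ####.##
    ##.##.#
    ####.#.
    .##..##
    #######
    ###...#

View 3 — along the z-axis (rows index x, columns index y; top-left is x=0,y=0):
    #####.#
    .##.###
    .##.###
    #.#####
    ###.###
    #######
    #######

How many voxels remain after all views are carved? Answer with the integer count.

|visual hull| = 173

full grid |V| = 343
after view 1 [y-axis, 38 of 49 cells solid] → remaining = 266
after view 2 [x-axis, 37 of 49 cells solid] → remaining = 207
after view 3 [z-axis, 42 of 49 cells solid] → remaining = 173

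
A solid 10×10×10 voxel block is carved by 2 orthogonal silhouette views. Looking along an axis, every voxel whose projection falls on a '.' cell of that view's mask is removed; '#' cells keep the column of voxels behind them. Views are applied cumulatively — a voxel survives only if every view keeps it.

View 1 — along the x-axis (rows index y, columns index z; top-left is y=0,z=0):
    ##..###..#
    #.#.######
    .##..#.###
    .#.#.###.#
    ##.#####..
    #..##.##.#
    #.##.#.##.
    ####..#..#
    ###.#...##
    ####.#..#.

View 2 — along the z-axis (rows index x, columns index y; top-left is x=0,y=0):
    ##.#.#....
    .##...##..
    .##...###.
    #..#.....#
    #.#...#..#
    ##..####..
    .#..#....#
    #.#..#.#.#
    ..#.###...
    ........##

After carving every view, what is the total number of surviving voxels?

start: 10×10×10 = 1000 voxels
  1. axis=0 (YZ plane), |mask|=63  ⇒  voxels=630
  2. axis=2 (XY plane), |mask|=40  ⇒  voxels=253

253 voxels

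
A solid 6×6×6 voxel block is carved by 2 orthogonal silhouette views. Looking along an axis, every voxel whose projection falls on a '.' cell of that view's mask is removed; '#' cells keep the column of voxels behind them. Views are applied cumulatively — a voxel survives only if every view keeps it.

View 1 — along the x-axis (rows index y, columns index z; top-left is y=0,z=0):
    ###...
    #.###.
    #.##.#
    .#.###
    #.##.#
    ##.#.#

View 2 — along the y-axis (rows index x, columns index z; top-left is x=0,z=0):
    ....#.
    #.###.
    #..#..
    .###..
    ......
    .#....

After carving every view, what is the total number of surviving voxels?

|visual hull| = 43

full grid |V| = 216
V1 x: intersect with YZ mask (23 set) -- 138 left
V2 y: intersect with XZ mask (11 set) -- 43 left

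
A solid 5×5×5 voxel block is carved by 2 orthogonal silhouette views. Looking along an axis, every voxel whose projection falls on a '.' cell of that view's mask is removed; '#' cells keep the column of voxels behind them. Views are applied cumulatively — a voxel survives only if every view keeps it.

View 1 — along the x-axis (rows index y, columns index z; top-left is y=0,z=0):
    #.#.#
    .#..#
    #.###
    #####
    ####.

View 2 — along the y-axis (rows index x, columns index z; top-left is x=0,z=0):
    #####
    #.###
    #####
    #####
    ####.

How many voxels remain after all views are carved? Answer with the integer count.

before carving: 125 voxels (5×5×5)
carve view 1 (along x, YZ-mask fill 18/25): 90 voxels remain
carve view 2 (along y, XZ-mask fill 23/25): 83 voxels remain

|visual hull| = 83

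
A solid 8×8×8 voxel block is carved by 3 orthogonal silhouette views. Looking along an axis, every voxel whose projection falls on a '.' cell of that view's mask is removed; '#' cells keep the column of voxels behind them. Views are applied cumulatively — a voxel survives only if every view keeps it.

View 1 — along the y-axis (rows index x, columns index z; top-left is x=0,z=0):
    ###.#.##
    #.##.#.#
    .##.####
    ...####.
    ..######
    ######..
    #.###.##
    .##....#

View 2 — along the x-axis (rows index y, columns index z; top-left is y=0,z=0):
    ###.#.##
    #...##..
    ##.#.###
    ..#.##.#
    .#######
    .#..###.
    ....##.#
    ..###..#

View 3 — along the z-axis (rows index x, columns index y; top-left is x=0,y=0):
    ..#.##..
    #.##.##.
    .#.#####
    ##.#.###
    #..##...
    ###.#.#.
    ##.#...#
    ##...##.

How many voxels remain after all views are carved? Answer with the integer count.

|visual hull| = 111

before carving: 512 voxels (8×8×8)
[1] y-view keeps 42 columns → grid now 336
[2] x-view keeps 37 columns → grid now 199
[3] z-view keeps 36 columns → grid now 111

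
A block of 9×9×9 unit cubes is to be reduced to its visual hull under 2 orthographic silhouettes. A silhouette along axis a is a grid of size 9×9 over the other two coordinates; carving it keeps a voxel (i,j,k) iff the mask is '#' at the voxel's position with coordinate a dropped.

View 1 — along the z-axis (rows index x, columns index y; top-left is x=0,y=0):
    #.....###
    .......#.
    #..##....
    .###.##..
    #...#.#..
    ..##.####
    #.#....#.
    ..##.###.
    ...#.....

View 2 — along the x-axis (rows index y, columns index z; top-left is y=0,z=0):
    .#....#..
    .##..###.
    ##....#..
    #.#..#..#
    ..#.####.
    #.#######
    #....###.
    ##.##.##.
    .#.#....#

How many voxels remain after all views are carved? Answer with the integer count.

remaining voxels: 135

initial block: 9^3 = 729
[1] z-view keeps 31 columns → grid now 279
[2] x-view keeps 40 columns → grid now 135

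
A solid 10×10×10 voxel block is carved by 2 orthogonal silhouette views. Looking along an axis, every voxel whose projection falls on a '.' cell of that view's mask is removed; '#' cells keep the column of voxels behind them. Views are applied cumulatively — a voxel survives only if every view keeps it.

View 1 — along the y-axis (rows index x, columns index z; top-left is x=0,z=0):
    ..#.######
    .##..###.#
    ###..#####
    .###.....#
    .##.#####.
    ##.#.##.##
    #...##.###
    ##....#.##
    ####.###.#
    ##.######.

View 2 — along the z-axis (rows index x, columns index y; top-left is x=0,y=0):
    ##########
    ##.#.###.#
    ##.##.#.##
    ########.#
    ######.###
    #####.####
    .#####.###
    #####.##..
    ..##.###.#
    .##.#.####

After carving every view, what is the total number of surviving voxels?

start: 10×10×10 = 1000 voxels
carve view 1 (along y, XZ-mask fill 66/100): 660 voxels remain
carve view 2 (along z, XY-mask fill 79/100): 517 voxels remain

517 voxels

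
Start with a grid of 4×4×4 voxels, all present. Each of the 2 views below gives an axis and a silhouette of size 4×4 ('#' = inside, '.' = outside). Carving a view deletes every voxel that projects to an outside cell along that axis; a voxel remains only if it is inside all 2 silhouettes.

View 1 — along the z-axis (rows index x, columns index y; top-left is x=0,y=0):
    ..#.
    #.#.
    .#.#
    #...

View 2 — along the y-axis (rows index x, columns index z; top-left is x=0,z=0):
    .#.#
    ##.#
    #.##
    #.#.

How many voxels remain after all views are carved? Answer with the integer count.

remaining voxels: 16

before carving: 64 voxels (4×4×4)
after view 1 [z-axis, 6 of 16 cells solid] → remaining = 24
after view 2 [y-axis, 10 of 16 cells solid] → remaining = 16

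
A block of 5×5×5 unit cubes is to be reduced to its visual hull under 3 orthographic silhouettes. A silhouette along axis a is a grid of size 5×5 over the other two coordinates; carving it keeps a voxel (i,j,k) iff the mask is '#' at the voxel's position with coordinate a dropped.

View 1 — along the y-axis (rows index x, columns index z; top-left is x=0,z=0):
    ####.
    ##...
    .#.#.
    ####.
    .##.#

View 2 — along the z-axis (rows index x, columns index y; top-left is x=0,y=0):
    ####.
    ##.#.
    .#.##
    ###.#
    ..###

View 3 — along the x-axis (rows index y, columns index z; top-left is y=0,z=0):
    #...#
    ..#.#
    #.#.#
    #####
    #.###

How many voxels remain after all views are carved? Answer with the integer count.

|visual hull| = 28

before carving: 125 voxels (5×5×5)
[1] y-view keeps 15 columns → grid now 75
[2] z-view keeps 17 columns → grid now 53
[3] x-view keeps 16 columns → grid now 28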